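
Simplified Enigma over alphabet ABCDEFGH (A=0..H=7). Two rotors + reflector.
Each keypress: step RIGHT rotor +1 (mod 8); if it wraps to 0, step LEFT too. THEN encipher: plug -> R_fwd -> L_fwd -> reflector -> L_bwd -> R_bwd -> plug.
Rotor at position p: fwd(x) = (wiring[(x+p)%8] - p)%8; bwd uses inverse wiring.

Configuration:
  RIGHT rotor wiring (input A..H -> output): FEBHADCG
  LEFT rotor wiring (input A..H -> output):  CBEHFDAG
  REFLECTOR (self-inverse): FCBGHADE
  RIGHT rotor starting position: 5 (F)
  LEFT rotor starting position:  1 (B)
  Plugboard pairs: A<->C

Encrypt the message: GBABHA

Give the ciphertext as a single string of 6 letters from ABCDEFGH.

Char 1 ('G'): step: R->6, L=1; G->plug->G->R->C->L->G->refl->D->L'->B->R'->F->plug->F
Char 2 ('B'): step: R->7, L=1; B->plug->B->R->G->L->F->refl->A->L'->A->R'->E->plug->E
Char 3 ('A'): step: R->0, L->2 (L advanced); A->plug->C->R->B->L->F->refl->A->L'->G->R'->H->plug->H
Char 4 ('B'): step: R->1, L=2; B->plug->B->R->A->L->C->refl->B->L'->D->R'->A->plug->C
Char 5 ('H'): step: R->2, L=2; H->plug->H->R->C->L->D->refl->G->L'->E->R'->F->plug->F
Char 6 ('A'): step: R->3, L=2; A->plug->C->R->A->L->C->refl->B->L'->D->R'->E->plug->E

Answer: FEHCFE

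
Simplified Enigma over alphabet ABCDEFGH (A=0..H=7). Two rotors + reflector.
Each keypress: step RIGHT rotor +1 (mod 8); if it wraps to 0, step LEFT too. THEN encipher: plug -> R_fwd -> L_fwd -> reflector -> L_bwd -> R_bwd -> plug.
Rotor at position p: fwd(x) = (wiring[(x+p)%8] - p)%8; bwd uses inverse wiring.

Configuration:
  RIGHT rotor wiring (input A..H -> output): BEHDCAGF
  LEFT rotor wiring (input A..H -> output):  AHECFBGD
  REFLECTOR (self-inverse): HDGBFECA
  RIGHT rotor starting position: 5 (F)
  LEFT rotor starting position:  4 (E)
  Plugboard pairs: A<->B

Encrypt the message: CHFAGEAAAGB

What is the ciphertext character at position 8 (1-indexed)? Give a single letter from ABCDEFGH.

Char 1 ('C'): step: R->6, L=4; C->plug->C->R->D->L->H->refl->A->L'->G->R'->D->plug->D
Char 2 ('H'): step: R->7, L=4; H->plug->H->R->H->L->G->refl->C->L'->C->R'->B->plug->A
Char 3 ('F'): step: R->0, L->5 (L advanced); F->plug->F->R->A->L->E->refl->F->L'->G->R'->G->plug->G
Char 4 ('A'): step: R->1, L=5; A->plug->B->R->G->L->F->refl->E->L'->A->R'->H->plug->H
Char 5 ('G'): step: R->2, L=5; G->plug->G->R->H->L->A->refl->H->L'->F->R'->A->plug->B
Char 6 ('E'): step: R->3, L=5; E->plug->E->R->C->L->G->refl->C->L'->E->R'->H->plug->H
Char 7 ('A'): step: R->4, L=5; A->plug->B->R->E->L->C->refl->G->L'->C->R'->C->plug->C
Char 8 ('A'): step: R->5, L=5; A->plug->B->R->B->L->B->refl->D->L'->D->R'->A->plug->B

B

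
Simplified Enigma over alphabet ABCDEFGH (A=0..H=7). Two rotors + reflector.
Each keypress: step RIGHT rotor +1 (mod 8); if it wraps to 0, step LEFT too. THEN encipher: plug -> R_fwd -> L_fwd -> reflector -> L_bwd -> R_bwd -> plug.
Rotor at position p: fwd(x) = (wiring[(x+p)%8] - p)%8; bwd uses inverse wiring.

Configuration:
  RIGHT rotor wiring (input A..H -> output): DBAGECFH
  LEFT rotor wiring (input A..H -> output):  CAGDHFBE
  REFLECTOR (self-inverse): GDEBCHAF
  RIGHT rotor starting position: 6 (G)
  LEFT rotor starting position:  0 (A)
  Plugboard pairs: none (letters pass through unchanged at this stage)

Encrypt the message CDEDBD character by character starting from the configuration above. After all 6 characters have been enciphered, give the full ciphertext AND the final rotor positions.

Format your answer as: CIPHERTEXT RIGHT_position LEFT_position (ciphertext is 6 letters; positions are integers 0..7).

Answer: DHAGFF 4 1

Derivation:
Char 1 ('C'): step: R->7, L=0; C->plug->C->R->C->L->G->refl->A->L'->B->R'->D->plug->D
Char 2 ('D'): step: R->0, L->1 (L advanced); D->plug->D->R->G->L->D->refl->B->L'->H->R'->H->plug->H
Char 3 ('E'): step: R->1, L=1; E->plug->E->R->B->L->F->refl->H->L'->A->R'->A->plug->A
Char 4 ('D'): step: R->2, L=1; D->plug->D->R->A->L->H->refl->F->L'->B->R'->G->plug->G
Char 5 ('B'): step: R->3, L=1; B->plug->B->R->B->L->F->refl->H->L'->A->R'->F->plug->F
Char 6 ('D'): step: R->4, L=1; D->plug->D->R->D->L->G->refl->A->L'->F->R'->F->plug->F
Final: ciphertext=DHAGFF, RIGHT=4, LEFT=1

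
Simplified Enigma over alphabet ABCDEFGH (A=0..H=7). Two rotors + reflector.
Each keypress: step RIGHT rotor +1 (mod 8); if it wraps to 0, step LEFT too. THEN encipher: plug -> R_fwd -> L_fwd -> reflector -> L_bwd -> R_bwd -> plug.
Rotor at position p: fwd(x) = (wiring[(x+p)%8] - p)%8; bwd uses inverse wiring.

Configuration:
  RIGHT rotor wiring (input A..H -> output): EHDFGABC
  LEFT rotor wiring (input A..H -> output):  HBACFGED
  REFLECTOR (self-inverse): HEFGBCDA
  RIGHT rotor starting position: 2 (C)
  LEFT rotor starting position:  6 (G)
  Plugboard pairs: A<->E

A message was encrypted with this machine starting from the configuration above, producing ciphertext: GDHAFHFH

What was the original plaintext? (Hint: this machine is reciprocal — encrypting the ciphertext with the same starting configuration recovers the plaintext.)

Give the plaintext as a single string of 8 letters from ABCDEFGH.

Char 1 ('G'): step: R->3, L=6; G->plug->G->R->E->L->C->refl->F->L'->B->R'->F->plug->F
Char 2 ('D'): step: R->4, L=6; D->plug->D->R->G->L->H->refl->A->L'->H->R'->G->plug->G
Char 3 ('H'): step: R->5, L=6; H->plug->H->R->B->L->F->refl->C->L'->E->R'->B->plug->B
Char 4 ('A'): step: R->6, L=6; A->plug->E->R->F->L->E->refl->B->L'->C->R'->H->plug->H
Char 5 ('F'): step: R->7, L=6; F->plug->F->R->H->L->A->refl->H->L'->G->R'->E->plug->A
Char 6 ('H'): step: R->0, L->7 (L advanced); H->plug->H->R->C->L->C->refl->F->L'->H->R'->B->plug->B
Char 7 ('F'): step: R->1, L=7; F->plug->F->R->A->L->E->refl->B->L'->D->R'->H->plug->H
Char 8 ('H'): step: R->2, L=7; H->plug->H->R->F->L->G->refl->D->L'->E->R'->C->plug->C

Answer: FGBHABHC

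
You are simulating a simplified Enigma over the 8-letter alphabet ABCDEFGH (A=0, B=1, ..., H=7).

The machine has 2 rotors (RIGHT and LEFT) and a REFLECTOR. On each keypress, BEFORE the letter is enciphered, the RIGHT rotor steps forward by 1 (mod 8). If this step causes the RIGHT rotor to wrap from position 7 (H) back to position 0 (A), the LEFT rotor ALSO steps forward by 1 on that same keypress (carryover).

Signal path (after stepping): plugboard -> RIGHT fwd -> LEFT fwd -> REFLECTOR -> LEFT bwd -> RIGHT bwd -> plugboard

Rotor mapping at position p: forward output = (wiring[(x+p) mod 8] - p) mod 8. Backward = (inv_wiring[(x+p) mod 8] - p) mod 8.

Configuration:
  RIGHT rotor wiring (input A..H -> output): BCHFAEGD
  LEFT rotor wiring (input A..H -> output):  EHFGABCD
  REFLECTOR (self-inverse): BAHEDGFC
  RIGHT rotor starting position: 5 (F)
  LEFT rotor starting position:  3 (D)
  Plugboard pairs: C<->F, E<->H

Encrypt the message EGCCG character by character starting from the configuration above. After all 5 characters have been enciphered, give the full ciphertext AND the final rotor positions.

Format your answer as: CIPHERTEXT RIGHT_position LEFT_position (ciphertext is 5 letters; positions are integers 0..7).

Char 1 ('E'): step: R->6, L=3; E->plug->H->R->G->L->E->refl->D->L'->A->R'->A->plug->A
Char 2 ('G'): step: R->7, L=3; G->plug->G->R->F->L->B->refl->A->L'->E->R'->A->plug->A
Char 3 ('C'): step: R->0, L->4 (L advanced); C->plug->F->R->E->L->A->refl->B->L'->G->R'->G->plug->G
Char 4 ('C'): step: R->1, L=4; C->plug->F->R->F->L->D->refl->E->L'->A->R'->H->plug->E
Char 5 ('G'): step: R->2, L=4; G->plug->G->R->H->L->C->refl->H->L'->D->R'->B->plug->B
Final: ciphertext=AAGEB, RIGHT=2, LEFT=4

Answer: AAGEB 2 4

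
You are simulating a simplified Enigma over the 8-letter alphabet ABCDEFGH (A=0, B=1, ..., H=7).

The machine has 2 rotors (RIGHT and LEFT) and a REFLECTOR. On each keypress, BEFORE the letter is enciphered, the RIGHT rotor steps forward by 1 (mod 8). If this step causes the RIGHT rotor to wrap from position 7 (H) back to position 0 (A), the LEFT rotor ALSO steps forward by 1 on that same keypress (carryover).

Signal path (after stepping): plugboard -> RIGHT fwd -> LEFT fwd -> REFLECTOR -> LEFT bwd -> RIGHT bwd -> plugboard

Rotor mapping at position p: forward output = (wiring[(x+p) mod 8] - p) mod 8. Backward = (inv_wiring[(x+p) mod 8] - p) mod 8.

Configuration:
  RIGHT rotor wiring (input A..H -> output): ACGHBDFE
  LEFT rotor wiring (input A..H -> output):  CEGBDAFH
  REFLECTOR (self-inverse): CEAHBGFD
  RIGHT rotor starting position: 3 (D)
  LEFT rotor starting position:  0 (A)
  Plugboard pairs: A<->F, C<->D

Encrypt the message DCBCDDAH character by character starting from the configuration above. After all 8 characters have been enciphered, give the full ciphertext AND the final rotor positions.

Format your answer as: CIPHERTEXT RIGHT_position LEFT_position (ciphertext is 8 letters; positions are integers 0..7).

Char 1 ('D'): step: R->4, L=0; D->plug->C->R->B->L->E->refl->B->L'->D->R'->H->plug->H
Char 2 ('C'): step: R->5, L=0; C->plug->D->R->D->L->B->refl->E->L'->B->R'->F->plug->A
Char 3 ('B'): step: R->6, L=0; B->plug->B->R->G->L->F->refl->G->L'->C->R'->C->plug->D
Char 4 ('C'): step: R->7, L=0; C->plug->D->R->H->L->H->refl->D->L'->E->R'->G->plug->G
Char 5 ('D'): step: R->0, L->1 (L advanced); D->plug->C->R->G->L->G->refl->F->L'->B->R'->E->plug->E
Char 6 ('D'): step: R->1, L=1; D->plug->C->R->G->L->G->refl->F->L'->B->R'->A->plug->F
Char 7 ('A'): step: R->2, L=1; A->plug->F->R->C->L->A->refl->C->L'->D->R'->E->plug->E
Char 8 ('H'): step: R->3, L=1; H->plug->H->R->D->L->C->refl->A->L'->C->R'->D->plug->C
Final: ciphertext=HADGEFEC, RIGHT=3, LEFT=1

Answer: HADGEFEC 3 1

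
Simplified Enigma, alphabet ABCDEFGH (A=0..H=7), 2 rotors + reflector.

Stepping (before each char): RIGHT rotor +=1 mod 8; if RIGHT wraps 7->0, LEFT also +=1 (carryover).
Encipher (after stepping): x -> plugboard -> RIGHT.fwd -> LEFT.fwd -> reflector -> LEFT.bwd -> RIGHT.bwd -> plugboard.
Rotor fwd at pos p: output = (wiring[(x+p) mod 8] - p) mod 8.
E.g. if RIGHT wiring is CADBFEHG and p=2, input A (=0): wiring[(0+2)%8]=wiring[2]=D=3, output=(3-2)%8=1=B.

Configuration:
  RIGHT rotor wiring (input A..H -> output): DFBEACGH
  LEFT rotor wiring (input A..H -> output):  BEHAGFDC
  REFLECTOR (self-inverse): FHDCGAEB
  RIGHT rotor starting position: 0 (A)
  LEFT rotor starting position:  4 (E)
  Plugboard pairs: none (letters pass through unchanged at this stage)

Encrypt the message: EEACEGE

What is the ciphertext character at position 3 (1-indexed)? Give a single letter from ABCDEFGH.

Char 1 ('E'): step: R->1, L=4; E->plug->E->R->B->L->B->refl->H->L'->C->R'->H->plug->H
Char 2 ('E'): step: R->2, L=4; E->plug->E->R->E->L->F->refl->A->L'->F->R'->F->plug->F
Char 3 ('A'): step: R->3, L=4; A->plug->A->R->B->L->B->refl->H->L'->C->R'->G->plug->G

G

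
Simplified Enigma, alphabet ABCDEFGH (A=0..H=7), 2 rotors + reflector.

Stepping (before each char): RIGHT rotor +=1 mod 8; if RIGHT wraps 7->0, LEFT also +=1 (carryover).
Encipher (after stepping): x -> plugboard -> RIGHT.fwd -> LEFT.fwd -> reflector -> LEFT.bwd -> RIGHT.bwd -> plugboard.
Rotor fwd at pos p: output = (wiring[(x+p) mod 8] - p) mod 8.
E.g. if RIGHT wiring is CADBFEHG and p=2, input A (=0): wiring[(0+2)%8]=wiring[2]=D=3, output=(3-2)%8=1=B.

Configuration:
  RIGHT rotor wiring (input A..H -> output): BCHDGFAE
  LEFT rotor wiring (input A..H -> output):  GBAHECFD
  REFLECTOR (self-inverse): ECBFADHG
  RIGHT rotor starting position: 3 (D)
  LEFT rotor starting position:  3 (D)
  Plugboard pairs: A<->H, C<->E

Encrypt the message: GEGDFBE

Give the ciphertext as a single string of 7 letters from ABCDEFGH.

Char 1 ('G'): step: R->4, L=3; G->plug->G->R->D->L->C->refl->B->L'->B->R'->B->plug->B
Char 2 ('E'): step: R->5, L=3; E->plug->C->R->H->L->F->refl->D->L'->F->R'->E->plug->C
Char 3 ('G'): step: R->6, L=3; G->plug->G->R->A->L->E->refl->A->L'->E->R'->D->plug->D
Char 4 ('D'): step: R->7, L=3; D->plug->D->R->A->L->E->refl->A->L'->E->R'->E->plug->C
Char 5 ('F'): step: R->0, L->4 (L advanced); F->plug->F->R->F->L->F->refl->D->L'->H->R'->C->plug->E
Char 6 ('B'): step: R->1, L=4; B->plug->B->R->G->L->E->refl->A->L'->A->R'->H->plug->A
Char 7 ('E'): step: R->2, L=4; E->plug->C->R->E->L->C->refl->B->L'->C->R'->F->plug->F

Answer: BCDCEAF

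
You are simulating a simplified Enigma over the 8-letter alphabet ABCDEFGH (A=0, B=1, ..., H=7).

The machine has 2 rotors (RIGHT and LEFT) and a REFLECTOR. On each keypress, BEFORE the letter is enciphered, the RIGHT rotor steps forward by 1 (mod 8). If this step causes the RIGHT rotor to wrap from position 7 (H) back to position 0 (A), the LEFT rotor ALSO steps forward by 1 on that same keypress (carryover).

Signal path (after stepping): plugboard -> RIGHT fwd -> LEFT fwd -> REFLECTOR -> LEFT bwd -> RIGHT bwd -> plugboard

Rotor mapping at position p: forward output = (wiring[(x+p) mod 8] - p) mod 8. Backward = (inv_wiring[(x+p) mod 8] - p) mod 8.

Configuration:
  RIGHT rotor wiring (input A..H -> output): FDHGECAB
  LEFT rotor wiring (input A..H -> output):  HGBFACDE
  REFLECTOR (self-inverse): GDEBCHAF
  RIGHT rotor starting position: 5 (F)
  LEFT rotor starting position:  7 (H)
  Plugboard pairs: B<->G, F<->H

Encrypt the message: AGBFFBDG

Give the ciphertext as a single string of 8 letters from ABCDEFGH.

Answer: HHGEGAHD

Derivation:
Char 1 ('A'): step: R->6, L=7; A->plug->A->R->C->L->H->refl->F->L'->A->R'->F->plug->H
Char 2 ('G'): step: R->7, L=7; G->plug->B->R->G->L->D->refl->B->L'->F->R'->F->plug->H
Char 3 ('B'): step: R->0, L->0 (L advanced); B->plug->G->R->A->L->H->refl->F->L'->D->R'->B->plug->G
Char 4 ('F'): step: R->1, L=0; F->plug->H->R->E->L->A->refl->G->L'->B->R'->E->plug->E
Char 5 ('F'): step: R->2, L=0; F->plug->H->R->B->L->G->refl->A->L'->E->R'->B->plug->G
Char 6 ('B'): step: R->3, L=0; B->plug->G->R->A->L->H->refl->F->L'->D->R'->A->plug->A
Char 7 ('D'): step: R->4, L=0; D->plug->D->R->F->L->C->refl->E->L'->H->R'->F->plug->H
Char 8 ('G'): step: R->5, L=0; G->plug->B->R->D->L->F->refl->H->L'->A->R'->D->plug->D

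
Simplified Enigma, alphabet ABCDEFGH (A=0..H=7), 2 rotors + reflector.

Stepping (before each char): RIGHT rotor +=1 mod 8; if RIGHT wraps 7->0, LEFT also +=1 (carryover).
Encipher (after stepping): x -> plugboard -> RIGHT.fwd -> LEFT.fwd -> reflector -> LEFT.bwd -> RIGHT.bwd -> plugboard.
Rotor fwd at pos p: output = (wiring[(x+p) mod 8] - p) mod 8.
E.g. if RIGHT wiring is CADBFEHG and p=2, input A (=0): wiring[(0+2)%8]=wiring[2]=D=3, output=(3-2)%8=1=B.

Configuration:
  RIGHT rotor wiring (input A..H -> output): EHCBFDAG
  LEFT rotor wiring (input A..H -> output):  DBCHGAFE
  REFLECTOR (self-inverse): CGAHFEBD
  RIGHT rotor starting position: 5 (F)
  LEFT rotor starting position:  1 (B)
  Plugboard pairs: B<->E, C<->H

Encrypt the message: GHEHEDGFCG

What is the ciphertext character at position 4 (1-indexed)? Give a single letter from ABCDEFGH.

Char 1 ('G'): step: R->6, L=1; G->plug->G->R->H->L->C->refl->A->L'->A->R'->B->plug->E
Char 2 ('H'): step: R->7, L=1; H->plug->C->R->A->L->A->refl->C->L'->H->R'->A->plug->A
Char 3 ('E'): step: R->0, L->2 (L advanced); E->plug->B->R->H->L->H->refl->D->L'->E->R'->A->plug->A
Char 4 ('H'): step: R->1, L=2; H->plug->C->R->A->L->A->refl->C->L'->F->R'->G->plug->G

G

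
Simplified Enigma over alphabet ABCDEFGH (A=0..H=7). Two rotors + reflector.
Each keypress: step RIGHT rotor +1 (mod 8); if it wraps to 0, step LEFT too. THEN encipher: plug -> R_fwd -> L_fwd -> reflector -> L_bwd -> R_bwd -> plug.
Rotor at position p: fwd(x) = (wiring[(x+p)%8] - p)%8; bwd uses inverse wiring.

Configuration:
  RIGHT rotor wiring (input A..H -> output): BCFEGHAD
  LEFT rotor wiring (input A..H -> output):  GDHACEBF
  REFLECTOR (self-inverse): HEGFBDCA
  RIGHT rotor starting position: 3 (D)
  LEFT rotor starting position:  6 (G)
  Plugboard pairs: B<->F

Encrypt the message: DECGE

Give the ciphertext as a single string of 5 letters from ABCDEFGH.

Answer: EGGCC

Derivation:
Char 1 ('D'): step: R->4, L=6; D->plug->D->R->H->L->G->refl->C->L'->F->R'->E->plug->E
Char 2 ('E'): step: R->5, L=6; E->plug->E->R->F->L->C->refl->G->L'->H->R'->G->plug->G
Char 3 ('C'): step: R->6, L=6; C->plug->C->R->D->L->F->refl->D->L'->A->R'->G->plug->G
Char 4 ('G'): step: R->7, L=6; G->plug->G->R->A->L->D->refl->F->L'->D->R'->C->plug->C
Char 5 ('E'): step: R->0, L->7 (L advanced); E->plug->E->R->G->L->F->refl->D->L'->F->R'->C->plug->C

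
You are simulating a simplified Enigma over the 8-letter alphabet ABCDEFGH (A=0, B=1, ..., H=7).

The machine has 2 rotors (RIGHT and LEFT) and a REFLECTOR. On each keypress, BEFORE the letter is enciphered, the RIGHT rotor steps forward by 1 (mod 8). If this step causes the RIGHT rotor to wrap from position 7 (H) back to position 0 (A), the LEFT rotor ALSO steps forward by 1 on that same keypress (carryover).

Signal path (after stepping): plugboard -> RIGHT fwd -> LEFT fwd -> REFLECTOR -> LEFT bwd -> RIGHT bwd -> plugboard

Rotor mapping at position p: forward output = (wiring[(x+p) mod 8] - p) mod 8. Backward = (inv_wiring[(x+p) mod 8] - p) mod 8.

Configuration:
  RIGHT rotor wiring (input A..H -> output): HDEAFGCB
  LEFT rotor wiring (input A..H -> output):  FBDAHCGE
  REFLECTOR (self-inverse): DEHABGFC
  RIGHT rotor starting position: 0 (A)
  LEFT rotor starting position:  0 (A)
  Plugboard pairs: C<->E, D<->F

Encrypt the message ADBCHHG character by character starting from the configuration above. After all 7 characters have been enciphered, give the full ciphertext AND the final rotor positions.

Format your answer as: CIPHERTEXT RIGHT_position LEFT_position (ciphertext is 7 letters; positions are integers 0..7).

Char 1 ('A'): step: R->1, L=0; A->plug->A->R->C->L->D->refl->A->L'->D->R'->B->plug->B
Char 2 ('D'): step: R->2, L=0; D->plug->F->R->H->L->E->refl->B->L'->B->R'->H->plug->H
Char 3 ('B'): step: R->3, L=0; B->plug->B->R->C->L->D->refl->A->L'->D->R'->C->plug->E
Char 4 ('C'): step: R->4, L=0; C->plug->E->R->D->L->A->refl->D->L'->C->R'->B->plug->B
Char 5 ('H'): step: R->5, L=0; H->plug->H->R->A->L->F->refl->G->L'->G->R'->E->plug->C
Char 6 ('H'): step: R->6, L=0; H->plug->H->R->A->L->F->refl->G->L'->G->R'->E->plug->C
Char 7 ('G'): step: R->7, L=0; G->plug->G->R->H->L->E->refl->B->L'->B->R'->E->plug->C
Final: ciphertext=BHEBCCC, RIGHT=7, LEFT=0

Answer: BHEBCCC 7 0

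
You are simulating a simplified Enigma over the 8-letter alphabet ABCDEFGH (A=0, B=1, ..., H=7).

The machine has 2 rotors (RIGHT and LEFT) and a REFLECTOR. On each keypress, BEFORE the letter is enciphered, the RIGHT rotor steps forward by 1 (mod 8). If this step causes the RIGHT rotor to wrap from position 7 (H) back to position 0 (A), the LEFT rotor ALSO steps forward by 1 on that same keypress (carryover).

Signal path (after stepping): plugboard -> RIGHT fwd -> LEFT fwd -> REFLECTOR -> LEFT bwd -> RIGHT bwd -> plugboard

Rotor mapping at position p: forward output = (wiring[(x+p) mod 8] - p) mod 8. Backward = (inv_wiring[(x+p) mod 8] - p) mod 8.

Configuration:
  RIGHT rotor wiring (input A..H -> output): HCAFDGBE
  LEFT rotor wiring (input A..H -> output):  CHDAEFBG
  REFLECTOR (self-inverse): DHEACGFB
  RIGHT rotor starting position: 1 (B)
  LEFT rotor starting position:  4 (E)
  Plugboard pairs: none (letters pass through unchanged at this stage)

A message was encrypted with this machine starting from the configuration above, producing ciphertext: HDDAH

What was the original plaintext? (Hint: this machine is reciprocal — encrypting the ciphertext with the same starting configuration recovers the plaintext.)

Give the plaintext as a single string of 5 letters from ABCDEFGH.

Char 1 ('H'): step: R->2, L=4; H->plug->H->R->A->L->A->refl->D->L'->F->R'->G->plug->G
Char 2 ('D'): step: R->3, L=4; D->plug->D->R->G->L->H->refl->B->L'->B->R'->E->plug->E
Char 3 ('D'): step: R->4, L=4; D->plug->D->R->A->L->A->refl->D->L'->F->R'->C->plug->C
Char 4 ('A'): step: R->5, L=4; A->plug->A->R->B->L->B->refl->H->L'->G->R'->H->plug->H
Char 5 ('H'): step: R->6, L=4; H->plug->H->R->A->L->A->refl->D->L'->F->R'->G->plug->G

Answer: GECHG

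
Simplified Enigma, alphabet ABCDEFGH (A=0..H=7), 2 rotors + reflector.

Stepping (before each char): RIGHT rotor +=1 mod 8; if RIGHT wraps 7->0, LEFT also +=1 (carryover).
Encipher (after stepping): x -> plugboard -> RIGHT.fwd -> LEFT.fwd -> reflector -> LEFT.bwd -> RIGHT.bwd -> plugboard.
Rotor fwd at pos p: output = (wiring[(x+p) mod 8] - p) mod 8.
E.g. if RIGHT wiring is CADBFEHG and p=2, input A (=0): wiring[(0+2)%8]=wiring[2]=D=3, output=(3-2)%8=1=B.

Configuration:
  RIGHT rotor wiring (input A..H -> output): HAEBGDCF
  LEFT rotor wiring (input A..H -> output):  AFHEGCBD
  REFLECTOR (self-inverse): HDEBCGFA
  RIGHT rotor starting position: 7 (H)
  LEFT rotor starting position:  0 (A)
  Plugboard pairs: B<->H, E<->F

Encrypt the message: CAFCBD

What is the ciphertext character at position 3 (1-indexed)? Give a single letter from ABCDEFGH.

Char 1 ('C'): step: R->0, L->1 (L advanced); C->plug->C->R->E->L->B->refl->D->L'->C->R'->G->plug->G
Char 2 ('A'): step: R->1, L=1; A->plug->A->R->H->L->H->refl->A->L'->F->R'->D->plug->D
Char 3 ('F'): step: R->2, L=1; F->plug->E->R->A->L->E->refl->C->L'->G->R'->H->plug->B

B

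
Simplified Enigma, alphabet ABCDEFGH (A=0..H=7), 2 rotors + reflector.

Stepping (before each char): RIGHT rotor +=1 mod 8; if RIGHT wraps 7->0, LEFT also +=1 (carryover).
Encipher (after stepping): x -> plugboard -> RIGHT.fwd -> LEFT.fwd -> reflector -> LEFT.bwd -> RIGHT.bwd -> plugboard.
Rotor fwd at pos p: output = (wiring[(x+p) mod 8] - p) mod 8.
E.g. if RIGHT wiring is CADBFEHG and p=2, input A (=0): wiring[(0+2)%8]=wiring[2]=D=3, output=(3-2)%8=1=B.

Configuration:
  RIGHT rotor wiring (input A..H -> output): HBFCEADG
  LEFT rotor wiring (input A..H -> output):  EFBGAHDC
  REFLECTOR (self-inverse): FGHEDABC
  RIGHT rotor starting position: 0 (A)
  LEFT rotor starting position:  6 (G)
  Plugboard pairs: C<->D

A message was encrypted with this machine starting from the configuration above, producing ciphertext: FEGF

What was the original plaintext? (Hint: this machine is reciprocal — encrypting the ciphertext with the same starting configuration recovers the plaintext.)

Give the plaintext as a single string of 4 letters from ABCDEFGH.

Char 1 ('F'): step: R->1, L=6; F->plug->F->R->C->L->G->refl->B->L'->H->R'->E->plug->E
Char 2 ('E'): step: R->2, L=6; E->plug->E->R->B->L->E->refl->D->L'->E->R'->F->plug->F
Char 3 ('G'): step: R->3, L=6; G->plug->G->R->G->L->C->refl->H->L'->D->R'->E->plug->E
Char 4 ('F'): step: R->4, L=6; F->plug->F->R->F->L->A->refl->F->L'->A->R'->A->plug->A

Answer: EFEA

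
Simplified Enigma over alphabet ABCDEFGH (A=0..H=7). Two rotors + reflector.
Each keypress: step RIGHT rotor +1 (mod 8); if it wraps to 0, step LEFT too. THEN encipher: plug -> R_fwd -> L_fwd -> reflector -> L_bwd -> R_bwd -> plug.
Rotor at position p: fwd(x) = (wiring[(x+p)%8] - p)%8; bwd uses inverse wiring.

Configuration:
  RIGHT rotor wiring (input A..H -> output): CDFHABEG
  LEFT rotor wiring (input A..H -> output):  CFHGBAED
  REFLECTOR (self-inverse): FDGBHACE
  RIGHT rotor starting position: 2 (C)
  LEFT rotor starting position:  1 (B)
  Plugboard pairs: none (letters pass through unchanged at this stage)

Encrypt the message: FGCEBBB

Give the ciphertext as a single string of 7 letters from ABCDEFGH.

Char 1 ('F'): step: R->3, L=1; F->plug->F->R->H->L->B->refl->D->L'->F->R'->B->plug->B
Char 2 ('G'): step: R->4, L=1; G->plug->G->R->B->L->G->refl->C->L'->G->R'->E->plug->E
Char 3 ('C'): step: R->5, L=1; C->plug->C->R->B->L->G->refl->C->L'->G->R'->E->plug->E
Char 4 ('E'): step: R->6, L=1; E->plug->E->R->H->L->B->refl->D->L'->F->R'->D->plug->D
Char 5 ('B'): step: R->7, L=1; B->plug->B->R->D->L->A->refl->F->L'->C->R'->G->plug->G
Char 6 ('B'): step: R->0, L->2 (L advanced); B->plug->B->R->D->L->G->refl->C->L'->E->R'->G->plug->G
Char 7 ('B'): step: R->1, L=2; B->plug->B->R->E->L->C->refl->G->L'->D->R'->F->plug->F

Answer: BEEDGGF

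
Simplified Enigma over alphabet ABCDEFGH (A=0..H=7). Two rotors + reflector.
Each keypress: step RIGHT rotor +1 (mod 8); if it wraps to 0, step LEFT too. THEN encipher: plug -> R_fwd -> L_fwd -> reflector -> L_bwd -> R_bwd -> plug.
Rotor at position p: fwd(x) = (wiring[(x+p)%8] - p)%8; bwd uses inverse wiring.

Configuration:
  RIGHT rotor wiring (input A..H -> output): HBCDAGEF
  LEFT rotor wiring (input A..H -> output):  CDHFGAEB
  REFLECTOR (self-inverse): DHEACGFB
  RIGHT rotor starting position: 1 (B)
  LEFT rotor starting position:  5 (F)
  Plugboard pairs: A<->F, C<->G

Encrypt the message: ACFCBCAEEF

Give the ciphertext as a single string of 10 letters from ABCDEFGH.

Char 1 ('A'): step: R->2, L=5; A->plug->F->R->D->L->F->refl->G->L'->E->R'->D->plug->D
Char 2 ('C'): step: R->3, L=5; C->plug->G->R->G->L->A->refl->D->L'->A->R'->A->plug->F
Char 3 ('F'): step: R->4, L=5; F->plug->A->R->E->L->G->refl->F->L'->D->R'->E->plug->E
Char 4 ('C'): step: R->5, L=5; C->plug->G->R->G->L->A->refl->D->L'->A->R'->C->plug->G
Char 5 ('B'): step: R->6, L=5; B->plug->B->R->H->L->B->refl->H->L'->B->R'->C->plug->G
Char 6 ('C'): step: R->7, L=5; C->plug->G->R->H->L->B->refl->H->L'->B->R'->F->plug->A
Char 7 ('A'): step: R->0, L->6 (L advanced); A->plug->F->R->G->L->A->refl->D->L'->B->R'->B->plug->B
Char 8 ('E'): step: R->1, L=6; E->plug->E->R->F->L->H->refl->B->L'->E->R'->G->plug->C
Char 9 ('E'): step: R->2, L=6; E->plug->E->R->C->L->E->refl->C->L'->H->R'->H->plug->H
Char 10 ('F'): step: R->3, L=6; F->plug->A->R->A->L->G->refl->F->L'->D->R'->C->plug->G

Answer: DFEGGABCHG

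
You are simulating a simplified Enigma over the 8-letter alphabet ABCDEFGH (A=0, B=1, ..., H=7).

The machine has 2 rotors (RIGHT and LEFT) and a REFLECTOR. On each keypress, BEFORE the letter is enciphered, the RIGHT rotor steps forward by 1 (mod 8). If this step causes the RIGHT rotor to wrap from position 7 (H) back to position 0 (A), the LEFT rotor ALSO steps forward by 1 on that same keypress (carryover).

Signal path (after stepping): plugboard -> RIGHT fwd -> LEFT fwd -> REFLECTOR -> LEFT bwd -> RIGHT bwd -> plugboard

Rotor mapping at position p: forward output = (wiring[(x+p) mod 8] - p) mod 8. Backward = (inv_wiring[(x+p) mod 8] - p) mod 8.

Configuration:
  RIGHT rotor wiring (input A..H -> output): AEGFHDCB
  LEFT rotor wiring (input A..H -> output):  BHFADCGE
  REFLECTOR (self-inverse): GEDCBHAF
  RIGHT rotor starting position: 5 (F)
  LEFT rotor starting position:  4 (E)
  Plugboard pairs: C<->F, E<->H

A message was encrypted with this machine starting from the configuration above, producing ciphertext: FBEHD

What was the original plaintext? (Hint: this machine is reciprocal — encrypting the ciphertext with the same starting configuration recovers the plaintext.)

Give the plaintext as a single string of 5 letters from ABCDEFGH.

Char 1 ('F'): step: R->6, L=4; F->plug->C->R->C->L->C->refl->D->L'->F->R'->H->plug->E
Char 2 ('B'): step: R->7, L=4; B->plug->B->R->B->L->G->refl->A->L'->D->R'->H->plug->E
Char 3 ('E'): step: R->0, L->5 (L advanced); E->plug->H->R->B->L->B->refl->E->L'->D->R'->F->plug->C
Char 4 ('H'): step: R->1, L=5; H->plug->E->R->C->L->H->refl->F->L'->A->R'->G->plug->G
Char 5 ('D'): step: R->2, L=5; D->plug->D->R->B->L->B->refl->E->L'->D->R'->B->plug->B

Answer: EECGB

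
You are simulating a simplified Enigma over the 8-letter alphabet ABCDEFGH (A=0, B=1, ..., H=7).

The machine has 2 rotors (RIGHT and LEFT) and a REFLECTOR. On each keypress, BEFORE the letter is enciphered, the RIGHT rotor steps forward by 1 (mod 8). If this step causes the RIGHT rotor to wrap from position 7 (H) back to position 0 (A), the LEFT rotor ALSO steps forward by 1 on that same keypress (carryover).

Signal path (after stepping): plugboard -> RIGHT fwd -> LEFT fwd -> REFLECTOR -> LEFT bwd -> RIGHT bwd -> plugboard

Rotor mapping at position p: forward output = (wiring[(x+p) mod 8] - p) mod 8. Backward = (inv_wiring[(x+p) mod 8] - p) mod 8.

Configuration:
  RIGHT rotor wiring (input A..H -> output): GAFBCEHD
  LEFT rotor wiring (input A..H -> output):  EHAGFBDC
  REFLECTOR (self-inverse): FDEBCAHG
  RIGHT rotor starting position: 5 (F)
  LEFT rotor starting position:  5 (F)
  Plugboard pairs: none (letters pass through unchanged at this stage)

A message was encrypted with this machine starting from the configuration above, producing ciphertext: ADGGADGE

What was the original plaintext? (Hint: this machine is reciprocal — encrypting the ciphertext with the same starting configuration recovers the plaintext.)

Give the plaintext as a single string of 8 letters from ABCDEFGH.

Answer: FGHFBCFA

Derivation:
Char 1 ('A'): step: R->6, L=5; A->plug->A->R->B->L->G->refl->H->L'->D->R'->F->plug->F
Char 2 ('D'): step: R->7, L=5; D->plug->D->R->G->L->B->refl->D->L'->F->R'->G->plug->G
Char 3 ('G'): step: R->0, L->6 (L advanced); G->plug->G->R->H->L->D->refl->B->L'->D->R'->H->plug->H
Char 4 ('G'): step: R->1, L=6; G->plug->G->R->C->L->G->refl->H->L'->G->R'->F->plug->F
Char 5 ('A'): step: R->2, L=6; A->plug->A->R->D->L->B->refl->D->L'->H->R'->B->plug->B
Char 6 ('D'): step: R->3, L=6; D->plug->D->R->E->L->C->refl->E->L'->B->R'->C->plug->C
Char 7 ('G'): step: R->4, L=6; G->plug->G->R->B->L->E->refl->C->L'->E->R'->F->plug->F
Char 8 ('E'): step: R->5, L=6; E->plug->E->R->D->L->B->refl->D->L'->H->R'->A->plug->A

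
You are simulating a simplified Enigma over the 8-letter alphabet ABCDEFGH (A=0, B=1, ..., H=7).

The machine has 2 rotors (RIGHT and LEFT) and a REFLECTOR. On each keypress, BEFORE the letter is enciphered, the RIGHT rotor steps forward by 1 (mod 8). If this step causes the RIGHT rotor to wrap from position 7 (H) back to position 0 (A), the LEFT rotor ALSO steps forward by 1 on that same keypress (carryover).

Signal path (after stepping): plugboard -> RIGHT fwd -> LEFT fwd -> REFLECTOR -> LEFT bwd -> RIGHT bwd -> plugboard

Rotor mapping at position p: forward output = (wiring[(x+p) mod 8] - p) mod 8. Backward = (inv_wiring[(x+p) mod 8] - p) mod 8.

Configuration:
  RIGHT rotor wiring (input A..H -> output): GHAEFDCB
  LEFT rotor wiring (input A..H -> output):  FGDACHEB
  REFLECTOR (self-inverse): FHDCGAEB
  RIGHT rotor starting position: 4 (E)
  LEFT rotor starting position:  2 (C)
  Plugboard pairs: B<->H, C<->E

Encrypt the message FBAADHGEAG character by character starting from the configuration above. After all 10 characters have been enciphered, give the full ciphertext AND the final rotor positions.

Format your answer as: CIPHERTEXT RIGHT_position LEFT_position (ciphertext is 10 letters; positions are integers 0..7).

Answer: CEBCCGHDHE 6 3

Derivation:
Char 1 ('F'): step: R->5, L=2; F->plug->F->R->D->L->F->refl->A->L'->C->R'->E->plug->C
Char 2 ('B'): step: R->6, L=2; B->plug->H->R->F->L->H->refl->B->L'->A->R'->C->plug->E
Char 3 ('A'): step: R->7, L=2; A->plug->A->R->C->L->A->refl->F->L'->D->R'->H->plug->B
Char 4 ('A'): step: R->0, L->3 (L advanced); A->plug->A->R->G->L->D->refl->C->L'->F->R'->E->plug->C
Char 5 ('D'): step: R->1, L=3; D->plug->D->R->E->L->G->refl->E->L'->C->R'->E->plug->C
Char 6 ('H'): step: R->2, L=3; H->plug->B->R->C->L->E->refl->G->L'->E->R'->G->plug->G
Char 7 ('G'): step: R->3, L=3; G->plug->G->R->E->L->G->refl->E->L'->C->R'->B->plug->H
Char 8 ('E'): step: R->4, L=3; E->plug->C->R->G->L->D->refl->C->L'->F->R'->D->plug->D
Char 9 ('A'): step: R->5, L=3; A->plug->A->R->G->L->D->refl->C->L'->F->R'->B->plug->H
Char 10 ('G'): step: R->6, L=3; G->plug->G->R->H->L->A->refl->F->L'->A->R'->C->plug->E
Final: ciphertext=CEBCCGHDHE, RIGHT=6, LEFT=3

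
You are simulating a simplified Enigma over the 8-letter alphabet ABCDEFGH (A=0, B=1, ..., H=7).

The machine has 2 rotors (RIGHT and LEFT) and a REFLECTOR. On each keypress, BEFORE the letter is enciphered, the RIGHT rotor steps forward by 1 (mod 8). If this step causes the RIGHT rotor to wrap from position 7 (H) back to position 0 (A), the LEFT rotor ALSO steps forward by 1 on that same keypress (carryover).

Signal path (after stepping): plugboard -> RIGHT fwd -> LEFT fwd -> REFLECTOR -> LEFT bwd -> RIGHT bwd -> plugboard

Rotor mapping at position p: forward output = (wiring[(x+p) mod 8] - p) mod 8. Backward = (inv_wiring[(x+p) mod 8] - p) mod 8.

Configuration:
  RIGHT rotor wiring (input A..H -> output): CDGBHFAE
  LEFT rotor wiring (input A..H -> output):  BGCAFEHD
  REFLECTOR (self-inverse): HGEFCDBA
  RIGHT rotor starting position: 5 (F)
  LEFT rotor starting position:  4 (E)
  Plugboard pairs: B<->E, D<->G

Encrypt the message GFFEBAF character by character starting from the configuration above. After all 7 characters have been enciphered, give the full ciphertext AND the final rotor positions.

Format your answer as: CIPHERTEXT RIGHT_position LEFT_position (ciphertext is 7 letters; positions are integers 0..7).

Answer: HDCGCGG 4 5

Derivation:
Char 1 ('G'): step: R->6, L=4; G->plug->D->R->F->L->C->refl->E->L'->H->R'->H->plug->H
Char 2 ('F'): step: R->7, L=4; F->plug->F->R->A->L->B->refl->G->L'->G->R'->G->plug->D
Char 3 ('F'): step: R->0, L->5 (L advanced); F->plug->F->R->F->L->F->refl->D->L'->G->R'->C->plug->C
Char 4 ('E'): step: R->1, L=5; E->plug->B->R->F->L->F->refl->D->L'->G->R'->D->plug->G
Char 5 ('B'): step: R->2, L=5; B->plug->E->R->G->L->D->refl->F->L'->F->R'->C->plug->C
Char 6 ('A'): step: R->3, L=5; A->plug->A->R->G->L->D->refl->F->L'->F->R'->D->plug->G
Char 7 ('F'): step: R->4, L=5; F->plug->F->R->H->L->A->refl->H->L'->A->R'->D->plug->G
Final: ciphertext=HDCGCGG, RIGHT=4, LEFT=5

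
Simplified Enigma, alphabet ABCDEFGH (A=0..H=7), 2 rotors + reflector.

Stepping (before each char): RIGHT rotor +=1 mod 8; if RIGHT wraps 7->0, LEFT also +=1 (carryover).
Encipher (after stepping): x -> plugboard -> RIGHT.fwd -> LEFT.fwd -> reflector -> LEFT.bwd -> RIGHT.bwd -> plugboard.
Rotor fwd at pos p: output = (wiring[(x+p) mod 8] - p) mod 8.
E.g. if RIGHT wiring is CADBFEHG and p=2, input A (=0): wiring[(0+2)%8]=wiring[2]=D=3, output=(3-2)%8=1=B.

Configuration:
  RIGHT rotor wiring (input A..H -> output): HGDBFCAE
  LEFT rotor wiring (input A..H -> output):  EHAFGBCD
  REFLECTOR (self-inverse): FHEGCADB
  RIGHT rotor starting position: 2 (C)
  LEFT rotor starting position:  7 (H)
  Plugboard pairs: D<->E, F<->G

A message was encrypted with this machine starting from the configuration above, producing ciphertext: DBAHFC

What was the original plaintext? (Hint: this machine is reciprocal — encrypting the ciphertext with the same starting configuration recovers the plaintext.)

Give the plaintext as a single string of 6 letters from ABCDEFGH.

Char 1 ('D'): step: R->3, L=7; D->plug->E->R->B->L->F->refl->A->L'->C->R'->B->plug->B
Char 2 ('B'): step: R->4, L=7; B->plug->B->R->G->L->C->refl->E->L'->A->R'->D->plug->E
Char 3 ('A'): step: R->5, L=7; A->plug->A->R->F->L->H->refl->B->L'->D->R'->B->plug->B
Char 4 ('H'): step: R->6, L=7; H->plug->H->R->E->L->G->refl->D->L'->H->R'->G->plug->F
Char 5 ('F'): step: R->7, L=7; F->plug->G->R->D->L->B->refl->H->L'->F->R'->A->plug->A
Char 6 ('C'): step: R->0, L->0 (L advanced); C->plug->C->R->D->L->F->refl->A->L'->C->R'->F->plug->G

Answer: BEBFAG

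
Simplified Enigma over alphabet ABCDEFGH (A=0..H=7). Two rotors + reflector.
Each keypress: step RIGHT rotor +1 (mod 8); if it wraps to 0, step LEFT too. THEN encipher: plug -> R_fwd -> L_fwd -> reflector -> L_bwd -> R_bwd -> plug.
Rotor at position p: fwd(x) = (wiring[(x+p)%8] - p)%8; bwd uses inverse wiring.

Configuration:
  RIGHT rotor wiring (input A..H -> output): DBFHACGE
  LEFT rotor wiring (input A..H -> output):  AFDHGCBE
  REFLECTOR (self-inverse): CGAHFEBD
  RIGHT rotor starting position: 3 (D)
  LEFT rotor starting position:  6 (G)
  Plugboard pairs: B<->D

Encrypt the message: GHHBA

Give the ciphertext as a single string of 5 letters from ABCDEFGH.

Char 1 ('G'): step: R->4, L=6; G->plug->G->R->B->L->G->refl->B->L'->F->R'->F->plug->F
Char 2 ('H'): step: R->5, L=6; H->plug->H->R->D->L->H->refl->D->L'->A->R'->F->plug->F
Char 3 ('H'): step: R->6, L=6; H->plug->H->R->E->L->F->refl->E->L'->H->R'->E->plug->E
Char 4 ('B'): step: R->7, L=6; B->plug->D->R->G->L->A->refl->C->L'->C->R'->C->plug->C
Char 5 ('A'): step: R->0, L->7 (L advanced); A->plug->A->R->D->L->E->refl->F->L'->A->R'->E->plug->E

Answer: FFECE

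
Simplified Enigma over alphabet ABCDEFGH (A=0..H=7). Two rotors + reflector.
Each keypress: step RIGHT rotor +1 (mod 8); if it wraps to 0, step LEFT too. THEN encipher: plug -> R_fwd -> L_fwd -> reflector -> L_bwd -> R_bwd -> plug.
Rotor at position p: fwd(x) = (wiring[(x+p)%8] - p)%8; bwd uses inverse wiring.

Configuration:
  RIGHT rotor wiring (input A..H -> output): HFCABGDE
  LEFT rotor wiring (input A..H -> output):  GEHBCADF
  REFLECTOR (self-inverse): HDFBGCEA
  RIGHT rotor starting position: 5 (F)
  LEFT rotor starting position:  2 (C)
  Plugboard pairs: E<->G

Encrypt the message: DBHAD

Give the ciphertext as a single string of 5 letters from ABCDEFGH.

Char 1 ('D'): step: R->6, L=2; D->plug->D->R->H->L->C->refl->F->L'->A->R'->H->plug->H
Char 2 ('B'): step: R->7, L=2; B->plug->B->R->A->L->F->refl->C->L'->H->R'->G->plug->E
Char 3 ('H'): step: R->0, L->3 (L advanced); H->plug->H->R->E->L->C->refl->F->L'->C->R'->C->plug->C
Char 4 ('A'): step: R->1, L=3; A->plug->A->R->E->L->C->refl->F->L'->C->R'->F->plug->F
Char 5 ('D'): step: R->2, L=3; D->plug->D->R->E->L->C->refl->F->L'->C->R'->F->plug->F

Answer: HECFF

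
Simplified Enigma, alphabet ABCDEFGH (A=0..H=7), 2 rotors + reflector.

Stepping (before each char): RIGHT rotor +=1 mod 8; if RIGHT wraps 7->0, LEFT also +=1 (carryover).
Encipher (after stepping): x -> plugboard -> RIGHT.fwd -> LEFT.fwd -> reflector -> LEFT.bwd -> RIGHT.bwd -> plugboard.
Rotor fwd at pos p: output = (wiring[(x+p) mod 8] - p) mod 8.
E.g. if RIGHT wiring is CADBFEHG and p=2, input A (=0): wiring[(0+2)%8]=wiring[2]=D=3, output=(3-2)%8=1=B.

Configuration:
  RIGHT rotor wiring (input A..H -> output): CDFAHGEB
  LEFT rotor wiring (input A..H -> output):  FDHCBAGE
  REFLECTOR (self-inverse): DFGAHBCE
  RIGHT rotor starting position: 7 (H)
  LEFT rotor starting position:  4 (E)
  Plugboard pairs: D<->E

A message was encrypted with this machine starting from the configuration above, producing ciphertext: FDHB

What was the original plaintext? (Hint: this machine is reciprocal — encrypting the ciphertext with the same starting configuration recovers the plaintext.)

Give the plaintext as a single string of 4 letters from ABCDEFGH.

Char 1 ('F'): step: R->0, L->5 (L advanced); F->plug->F->R->G->L->F->refl->B->L'->B->R'->H->plug->H
Char 2 ('D'): step: R->1, L=5; D->plug->E->R->F->L->C->refl->G->L'->E->R'->B->plug->B
Char 3 ('H'): step: R->2, L=5; H->plug->H->R->B->L->B->refl->F->L'->G->R'->B->plug->B
Char 4 ('B'): step: R->3, L=5; B->plug->B->R->E->L->G->refl->C->L'->F->R'->A->plug->A

Answer: HBBA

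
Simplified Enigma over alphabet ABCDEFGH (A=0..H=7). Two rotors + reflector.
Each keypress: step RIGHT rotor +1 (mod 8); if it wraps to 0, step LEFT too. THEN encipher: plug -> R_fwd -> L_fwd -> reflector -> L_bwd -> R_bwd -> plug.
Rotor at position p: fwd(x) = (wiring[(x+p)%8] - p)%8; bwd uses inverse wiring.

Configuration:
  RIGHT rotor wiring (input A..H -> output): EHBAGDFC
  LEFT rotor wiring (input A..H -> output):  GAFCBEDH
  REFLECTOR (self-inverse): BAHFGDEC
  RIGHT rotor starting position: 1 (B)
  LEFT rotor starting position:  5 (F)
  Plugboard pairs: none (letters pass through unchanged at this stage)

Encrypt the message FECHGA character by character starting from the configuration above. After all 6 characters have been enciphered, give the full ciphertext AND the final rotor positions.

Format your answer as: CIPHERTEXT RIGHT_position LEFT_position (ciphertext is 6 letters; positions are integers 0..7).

Char 1 ('F'): step: R->2, L=5; F->plug->F->R->A->L->H->refl->C->L'->C->R'->G->plug->G
Char 2 ('E'): step: R->3, L=5; E->plug->E->R->H->L->E->refl->G->L'->B->R'->F->plug->F
Char 3 ('C'): step: R->4, L=5; C->plug->C->R->B->L->G->refl->E->L'->H->R'->B->plug->B
Char 4 ('H'): step: R->5, L=5; H->plug->H->R->B->L->G->refl->E->L'->H->R'->D->plug->D
Char 5 ('G'): step: R->6, L=5; G->plug->G->R->A->L->H->refl->C->L'->C->R'->F->plug->F
Char 6 ('A'): step: R->7, L=5; A->plug->A->R->D->L->B->refl->A->L'->F->R'->B->plug->B
Final: ciphertext=GFBDFB, RIGHT=7, LEFT=5

Answer: GFBDFB 7 5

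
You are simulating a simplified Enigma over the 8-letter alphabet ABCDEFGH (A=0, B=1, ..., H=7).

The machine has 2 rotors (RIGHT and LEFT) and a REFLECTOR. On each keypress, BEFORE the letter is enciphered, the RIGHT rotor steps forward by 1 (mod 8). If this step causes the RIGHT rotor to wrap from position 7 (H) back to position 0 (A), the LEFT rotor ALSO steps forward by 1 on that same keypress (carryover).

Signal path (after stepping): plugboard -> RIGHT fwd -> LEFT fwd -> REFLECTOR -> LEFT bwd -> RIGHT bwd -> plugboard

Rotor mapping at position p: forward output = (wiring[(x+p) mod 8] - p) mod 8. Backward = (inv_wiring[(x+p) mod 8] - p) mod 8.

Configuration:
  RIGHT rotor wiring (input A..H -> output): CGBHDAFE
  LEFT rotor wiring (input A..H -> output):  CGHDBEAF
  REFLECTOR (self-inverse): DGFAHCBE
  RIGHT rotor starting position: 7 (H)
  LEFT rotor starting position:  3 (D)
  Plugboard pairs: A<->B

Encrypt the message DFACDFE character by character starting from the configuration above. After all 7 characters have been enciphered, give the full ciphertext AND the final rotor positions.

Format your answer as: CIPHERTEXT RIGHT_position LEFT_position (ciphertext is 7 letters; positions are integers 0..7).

Answer: BGGAGBC 6 4

Derivation:
Char 1 ('D'): step: R->0, L->4 (L advanced); D->plug->D->R->H->L->H->refl->E->L'->C->R'->A->plug->B
Char 2 ('F'): step: R->1, L=4; F->plug->F->R->E->L->G->refl->B->L'->D->R'->G->plug->G
Char 3 ('A'): step: R->2, L=4; A->plug->B->R->F->L->C->refl->F->L'->A->R'->G->plug->G
Char 4 ('C'): step: R->3, L=4; C->plug->C->R->F->L->C->refl->F->L'->A->R'->B->plug->A
Char 5 ('D'): step: R->4, L=4; D->plug->D->R->A->L->F->refl->C->L'->F->R'->G->plug->G
Char 6 ('F'): step: R->5, L=4; F->plug->F->R->E->L->G->refl->B->L'->D->R'->A->plug->B
Char 7 ('E'): step: R->6, L=4; E->plug->E->R->D->L->B->refl->G->L'->E->R'->C->plug->C
Final: ciphertext=BGGAGBC, RIGHT=6, LEFT=4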